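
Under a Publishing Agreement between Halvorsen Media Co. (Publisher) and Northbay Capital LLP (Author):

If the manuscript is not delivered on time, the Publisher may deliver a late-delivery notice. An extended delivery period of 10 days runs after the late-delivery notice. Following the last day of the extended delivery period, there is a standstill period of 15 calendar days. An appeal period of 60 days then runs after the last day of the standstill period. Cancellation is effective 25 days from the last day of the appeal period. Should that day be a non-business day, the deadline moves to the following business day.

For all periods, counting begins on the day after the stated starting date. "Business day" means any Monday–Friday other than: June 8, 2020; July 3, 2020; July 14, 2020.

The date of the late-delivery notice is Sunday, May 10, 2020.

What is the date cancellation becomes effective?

The last day of the extended delivery period: May 10, 2020 + 10 days = May 20, 2020.
Adding 15 calendar days to May 20, 2020 gives June 4, 2020, which is the last day of the standstill period.
The last day of the appeal period: 60 calendar days after June 4, 2020 is August 3, 2020.
The date cancellation becomes effective: August 3, 2020 + 25 days = August 28, 2020. August 28, 2020 is a Friday and is not a listed holiday, so no roll-forward applies.

August 28, 2020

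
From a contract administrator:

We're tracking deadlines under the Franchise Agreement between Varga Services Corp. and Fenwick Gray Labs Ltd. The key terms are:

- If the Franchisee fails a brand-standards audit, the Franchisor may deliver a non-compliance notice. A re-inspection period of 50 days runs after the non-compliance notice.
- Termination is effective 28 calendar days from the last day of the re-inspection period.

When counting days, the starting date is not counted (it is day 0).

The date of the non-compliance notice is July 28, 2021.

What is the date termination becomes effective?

The last day of the re-inspection period: 50 calendar days after July 28, 2021 is September 16, 2021.
The date termination becomes effective: 28 calendar days after September 16, 2021 is October 14, 2021.

October 14, 2021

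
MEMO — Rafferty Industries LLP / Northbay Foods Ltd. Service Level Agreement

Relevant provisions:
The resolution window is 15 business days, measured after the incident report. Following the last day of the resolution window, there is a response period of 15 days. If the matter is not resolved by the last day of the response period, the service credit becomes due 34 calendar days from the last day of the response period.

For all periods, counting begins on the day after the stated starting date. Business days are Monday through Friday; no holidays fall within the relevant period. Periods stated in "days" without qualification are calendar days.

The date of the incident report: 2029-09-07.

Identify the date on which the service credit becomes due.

From Friday, 2029-09-07, 15 business days (Sep 10, Sep 11, Sep 12, Sep 13, …, Sep 26, Sep 27, Sep 28, skipping weekends) brings us to Friday, 2029-09-28, which is the last day of the resolution window.
The last day of the response period: 2029-09-28 + 15 days = 2029-10-13.
The date on which the service credit becomes due: 2029-10-13 + 34 days = 2029-11-16.

2029-11-16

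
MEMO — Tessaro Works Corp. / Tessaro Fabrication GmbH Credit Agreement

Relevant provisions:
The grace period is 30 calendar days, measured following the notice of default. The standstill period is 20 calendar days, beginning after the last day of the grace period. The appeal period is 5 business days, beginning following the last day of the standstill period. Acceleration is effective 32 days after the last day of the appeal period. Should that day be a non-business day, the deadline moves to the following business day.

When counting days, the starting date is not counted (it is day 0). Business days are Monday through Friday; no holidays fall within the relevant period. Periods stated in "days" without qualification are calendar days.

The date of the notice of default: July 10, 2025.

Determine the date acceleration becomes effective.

October 7, 2025

Adding 30 calendar days to July 10, 2025 gives August 9, 2025, which is the last day of the grace period.
The last day of the standstill period: 20 calendar days after August 9, 2025 is August 29, 2025.
From Friday, August 29, 2025, 5 business days (Sep 1, Sep 2, Sep 3, Sep 4, Sep 5, skipping weekends) brings us to Friday, September 5, 2025, which is the last day of the appeal period.
Adding 32 calendar days to September 5, 2025 gives October 7, 2025, which is the date acceleration becomes effective. October 7, 2025 is a Tuesday, so no roll-forward applies.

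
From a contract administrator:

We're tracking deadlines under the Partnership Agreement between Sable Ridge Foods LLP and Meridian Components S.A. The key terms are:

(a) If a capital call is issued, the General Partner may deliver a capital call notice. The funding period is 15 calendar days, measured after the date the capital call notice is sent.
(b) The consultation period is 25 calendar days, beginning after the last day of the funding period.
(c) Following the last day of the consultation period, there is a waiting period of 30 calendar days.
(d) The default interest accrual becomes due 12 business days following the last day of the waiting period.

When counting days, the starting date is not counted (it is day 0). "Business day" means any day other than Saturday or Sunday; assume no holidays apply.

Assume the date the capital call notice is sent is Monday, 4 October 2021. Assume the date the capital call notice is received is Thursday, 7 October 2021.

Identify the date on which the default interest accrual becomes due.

29 December 2021

The last day of the funding period: 4 October 2021 + 15 days = 19 October 2021.
The last day of the consultation period: 25 calendar days after 19 October 2021 is 13 November 2021.
Adding 30 calendar days to 13 November 2021 gives 13 December 2021, which is the last day of the waiting period.
The date on which the default interest accrual becomes due: counting 12 business days from Monday, 13 December 2021 (Dec 14, Dec 15, Dec 16, Dec 17, …, Dec 27, Dec 28, Dec 29, skipping weekends) reaches Wednesday, 29 December 2021.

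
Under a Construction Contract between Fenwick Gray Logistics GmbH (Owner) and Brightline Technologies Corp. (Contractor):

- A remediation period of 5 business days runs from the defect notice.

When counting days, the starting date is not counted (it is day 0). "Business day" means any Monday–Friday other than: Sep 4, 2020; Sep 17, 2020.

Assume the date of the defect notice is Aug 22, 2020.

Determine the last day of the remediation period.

Aug 28, 2020

The last day of the remediation period: counting 5 business days from Saturday, Aug 22, 2020 (Aug 24, Aug 25, Aug 26, Aug 27, Aug 28, skipping weekends) reaches Friday, Aug 28, 2020.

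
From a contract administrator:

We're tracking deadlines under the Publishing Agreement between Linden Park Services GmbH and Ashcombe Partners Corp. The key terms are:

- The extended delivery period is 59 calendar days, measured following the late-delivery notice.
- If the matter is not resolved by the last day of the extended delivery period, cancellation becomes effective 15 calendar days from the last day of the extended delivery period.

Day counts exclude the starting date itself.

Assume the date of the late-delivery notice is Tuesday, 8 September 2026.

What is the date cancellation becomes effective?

The last day of the extended delivery period: 8 September 2026 + 59 days = 6 November 2026.
Adding 15 calendar days to 6 November 2026 gives 21 November 2026, which is the date cancellation becomes effective.

21 November 2026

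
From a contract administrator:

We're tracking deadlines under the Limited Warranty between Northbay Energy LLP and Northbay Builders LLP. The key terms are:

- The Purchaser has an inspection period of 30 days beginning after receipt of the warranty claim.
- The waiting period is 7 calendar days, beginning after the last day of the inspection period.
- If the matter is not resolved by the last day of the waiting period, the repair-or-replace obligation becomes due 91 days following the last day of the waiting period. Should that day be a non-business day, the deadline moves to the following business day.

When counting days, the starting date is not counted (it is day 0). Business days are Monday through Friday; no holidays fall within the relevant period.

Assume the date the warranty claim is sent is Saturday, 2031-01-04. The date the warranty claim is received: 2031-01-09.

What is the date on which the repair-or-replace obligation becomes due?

The last day of the inspection period: 2031-01-09 + 30 days = 2031-02-08.
Adding 7 calendar days to 2031-02-08 gives 2031-02-15, which is the last day of the waiting period.
Adding 91 calendar days to 2031-02-15 gives 2031-05-17, which is the date on which the repair-or-replace obligation becomes due. That falls on a Saturday, so it rolls to the next business day, Monday, 2031-05-19.

2031-05-19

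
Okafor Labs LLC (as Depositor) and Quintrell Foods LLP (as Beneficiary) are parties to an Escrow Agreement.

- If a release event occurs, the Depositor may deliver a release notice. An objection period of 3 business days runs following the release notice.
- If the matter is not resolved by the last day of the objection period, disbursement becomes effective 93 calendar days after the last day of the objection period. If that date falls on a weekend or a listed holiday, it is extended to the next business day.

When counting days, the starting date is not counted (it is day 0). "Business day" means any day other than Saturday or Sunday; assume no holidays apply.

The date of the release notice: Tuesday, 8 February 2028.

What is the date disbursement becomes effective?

15 May 2028

From Tuesday, 8 February 2028, 3 business days (Feb 9, Feb 10, Feb 11, skipping weekends) brings us to Friday, 11 February 2028, which is the last day of the objection period.
The date disbursement becomes effective: 11 February 2028 + 93 days = 14 May 2028. That falls on a Sunday, so it rolls to the next business day, Monday, 15 May 2028.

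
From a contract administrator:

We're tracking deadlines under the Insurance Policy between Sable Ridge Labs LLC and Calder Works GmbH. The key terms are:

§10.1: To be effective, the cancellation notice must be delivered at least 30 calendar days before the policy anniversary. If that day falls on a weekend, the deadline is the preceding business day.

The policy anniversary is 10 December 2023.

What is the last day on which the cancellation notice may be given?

Counting back 30 calendar days from 10 December 2023 gives 10 November 2023. That is a Friday, so no adjustment is needed.

10 November 2023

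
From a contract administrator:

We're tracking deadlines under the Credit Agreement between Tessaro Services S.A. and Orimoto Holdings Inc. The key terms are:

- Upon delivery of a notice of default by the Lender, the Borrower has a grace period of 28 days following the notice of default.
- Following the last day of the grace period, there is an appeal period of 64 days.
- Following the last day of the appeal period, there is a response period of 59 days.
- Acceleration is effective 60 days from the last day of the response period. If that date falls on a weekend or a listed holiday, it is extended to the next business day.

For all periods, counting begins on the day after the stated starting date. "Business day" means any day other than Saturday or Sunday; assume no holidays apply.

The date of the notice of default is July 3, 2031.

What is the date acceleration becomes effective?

Adding 28 calendar days to July 3, 2031 gives July 31, 2031, which is the last day of the grace period.
The last day of the appeal period: 64 calendar days after July 31, 2031 is October 3, 2031.
The last day of the response period: 59 calendar days after October 3, 2031 is December 1, 2031.
Adding 60 calendar days to December 1, 2031 gives January 30, 2032, which is the date acceleration becomes effective. January 30, 2032 is a Friday, so no roll-forward applies.

January 30, 2032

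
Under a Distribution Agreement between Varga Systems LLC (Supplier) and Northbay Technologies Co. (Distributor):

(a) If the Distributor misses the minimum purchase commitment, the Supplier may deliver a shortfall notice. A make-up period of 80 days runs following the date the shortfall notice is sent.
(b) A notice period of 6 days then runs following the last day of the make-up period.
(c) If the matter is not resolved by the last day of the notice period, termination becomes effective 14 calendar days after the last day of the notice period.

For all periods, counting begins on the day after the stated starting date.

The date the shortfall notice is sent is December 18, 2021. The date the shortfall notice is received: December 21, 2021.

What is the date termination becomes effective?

The last day of the make-up period: December 18, 2021 + 80 days = March 8, 2022.
Adding 6 calendar days to March 8, 2022 gives March 14, 2022, which is the last day of the notice period.
The date termination becomes effective: 14 calendar days after March 14, 2022 is March 28, 2022.

March 28, 2022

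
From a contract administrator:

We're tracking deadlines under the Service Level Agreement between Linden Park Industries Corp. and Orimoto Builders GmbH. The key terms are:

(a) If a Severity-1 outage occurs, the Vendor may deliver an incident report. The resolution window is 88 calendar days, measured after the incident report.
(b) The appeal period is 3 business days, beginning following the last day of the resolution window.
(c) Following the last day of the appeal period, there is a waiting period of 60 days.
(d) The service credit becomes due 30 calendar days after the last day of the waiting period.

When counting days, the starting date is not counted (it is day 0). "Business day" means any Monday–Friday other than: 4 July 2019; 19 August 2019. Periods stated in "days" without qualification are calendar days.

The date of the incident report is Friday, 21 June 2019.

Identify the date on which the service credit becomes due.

Adding 88 calendar days to 21 June 2019 gives 17 September 2019, which is the last day of the resolution window.
From Tuesday, 17 September 2019, 3 business days (Sep 18, Sep 19, Sep 20, skipping weekends) brings us to Friday, 20 September 2019, which is the last day of the appeal period.
The last day of the waiting period: 60 calendar days after 20 September 2019 is 19 November 2019.
The date on which the service credit becomes due: 19 November 2019 + 30 days = 19 December 2019.

19 December 2019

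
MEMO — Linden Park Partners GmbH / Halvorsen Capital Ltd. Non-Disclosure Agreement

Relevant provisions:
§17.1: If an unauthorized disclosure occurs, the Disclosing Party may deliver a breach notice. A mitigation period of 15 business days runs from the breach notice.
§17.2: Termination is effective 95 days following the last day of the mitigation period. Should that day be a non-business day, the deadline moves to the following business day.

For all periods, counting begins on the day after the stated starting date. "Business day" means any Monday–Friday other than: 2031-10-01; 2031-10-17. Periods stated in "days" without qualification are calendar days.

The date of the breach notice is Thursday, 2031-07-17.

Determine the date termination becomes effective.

2031-11-10

The last day of the mitigation period: counting 15 business days from Thursday, 2031-07-17 (Jul 18, Jul 21, Jul 22, Jul 23, …, Aug 5, Aug 6, Aug 7, skipping weekends) reaches Thursday, 2031-08-07.
The date termination becomes effective: 2031-08-07 + 95 days = 2031-11-10. 2031-11-10 is a Monday and is not a listed holiday, so no roll-forward applies.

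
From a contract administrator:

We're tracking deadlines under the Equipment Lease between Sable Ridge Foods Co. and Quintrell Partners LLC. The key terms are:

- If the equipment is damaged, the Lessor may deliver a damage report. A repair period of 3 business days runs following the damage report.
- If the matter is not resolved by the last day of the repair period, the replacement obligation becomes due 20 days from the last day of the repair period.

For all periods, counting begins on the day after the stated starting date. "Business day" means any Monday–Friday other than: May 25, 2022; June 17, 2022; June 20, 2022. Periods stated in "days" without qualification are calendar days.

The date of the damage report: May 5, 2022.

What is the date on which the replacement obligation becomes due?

May 30, 2022

The last day of the repair period: 3 business days after Thursday, May 5, 2022, skipping weekends — May 6, May 9, May 10 — lands on Tuesday, May 10, 2022.
The date on which the replacement obligation becomes due: 20 calendar days after May 10, 2022 is May 30, 2022.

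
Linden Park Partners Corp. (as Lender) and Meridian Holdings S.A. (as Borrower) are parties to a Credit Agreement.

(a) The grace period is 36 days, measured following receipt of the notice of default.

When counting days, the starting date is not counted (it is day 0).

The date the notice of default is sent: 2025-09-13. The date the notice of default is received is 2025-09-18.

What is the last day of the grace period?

2025-10-24

The last day of the grace period: 2025-09-18 + 36 days = 2025-10-24.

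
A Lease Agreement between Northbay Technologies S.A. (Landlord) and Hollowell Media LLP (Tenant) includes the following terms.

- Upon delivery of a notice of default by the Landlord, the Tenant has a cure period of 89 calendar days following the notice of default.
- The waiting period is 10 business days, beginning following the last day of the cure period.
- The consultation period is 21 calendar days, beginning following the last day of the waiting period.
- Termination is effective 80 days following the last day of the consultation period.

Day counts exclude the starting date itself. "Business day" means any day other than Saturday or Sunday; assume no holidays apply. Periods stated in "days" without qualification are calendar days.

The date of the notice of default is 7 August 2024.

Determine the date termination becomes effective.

Adding 89 calendar days to 7 August 2024 gives 4 November 2024, which is the last day of the cure period.
The last day of the waiting period: counting 10 business days from Monday, 4 November 2024 (Nov 5, Nov 6, Nov 7, Nov 8, Nov 11, Nov 12, Nov 13, Nov 14, Nov 15, Nov 18, skipping weekends) reaches Monday, 18 November 2024.
Adding 21 calendar days to 18 November 2024 gives 9 December 2024, which is the last day of the consultation period.
Adding 80 calendar days to 9 December 2024 gives 27 February 2025, which is the date termination becomes effective.

27 February 2025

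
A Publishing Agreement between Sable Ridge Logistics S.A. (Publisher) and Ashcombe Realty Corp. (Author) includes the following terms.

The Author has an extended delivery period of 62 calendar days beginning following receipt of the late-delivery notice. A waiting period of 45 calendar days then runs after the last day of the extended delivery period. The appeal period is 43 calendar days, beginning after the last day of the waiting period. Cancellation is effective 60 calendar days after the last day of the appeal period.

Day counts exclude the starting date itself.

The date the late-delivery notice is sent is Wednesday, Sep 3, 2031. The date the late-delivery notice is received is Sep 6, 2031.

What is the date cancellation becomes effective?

Adding 62 calendar days to Sep 6, 2031 gives Nov 7, 2031, which is the last day of the extended delivery period.
The last day of the waiting period: Nov 7, 2031 + 45 days = Dec 22, 2031.
The last day of the appeal period: 43 calendar days after Dec 22, 2031 is Feb 3, 2032.
Adding 60 calendar days to Feb 3, 2032 gives Apr 3, 2032, which is the date cancellation becomes effective.

Apr 3, 2032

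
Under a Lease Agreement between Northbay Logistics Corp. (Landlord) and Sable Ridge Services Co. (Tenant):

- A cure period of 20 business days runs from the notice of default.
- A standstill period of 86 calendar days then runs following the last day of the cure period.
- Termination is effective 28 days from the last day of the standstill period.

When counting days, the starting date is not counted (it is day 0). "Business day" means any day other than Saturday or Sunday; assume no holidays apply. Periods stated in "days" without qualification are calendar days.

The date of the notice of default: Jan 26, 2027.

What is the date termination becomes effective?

Jun 17, 2027

The last day of the cure period: counting 20 business days from Tuesday, Jan 26, 2027 (Jan 27, Jan 28, Jan 29, Feb 1, …, Feb 19, Feb 22, Feb 23, skipping weekends) reaches Tuesday, Feb 23, 2027.
The last day of the standstill period: Feb 23, 2027 + 86 days = May 20, 2027.
The date termination becomes effective: 28 calendar days after May 20, 2027 is Jun 17, 2027.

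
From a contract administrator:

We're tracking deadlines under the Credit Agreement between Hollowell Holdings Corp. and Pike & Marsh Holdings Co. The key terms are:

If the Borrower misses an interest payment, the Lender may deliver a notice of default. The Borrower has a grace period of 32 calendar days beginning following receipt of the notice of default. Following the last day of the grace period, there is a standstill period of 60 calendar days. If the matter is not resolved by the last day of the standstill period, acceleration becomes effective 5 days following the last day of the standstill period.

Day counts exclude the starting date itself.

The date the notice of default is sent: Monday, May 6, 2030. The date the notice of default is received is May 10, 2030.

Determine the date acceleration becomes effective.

Aug 15, 2030

Adding 32 calendar days to May 10, 2030 gives Jun 11, 2030, which is the last day of the grace period.
Adding 60 calendar days to Jun 11, 2030 gives Aug 10, 2030, which is the last day of the standstill period.
The date acceleration becomes effective: Aug 10, 2030 + 5 days = Aug 15, 2030.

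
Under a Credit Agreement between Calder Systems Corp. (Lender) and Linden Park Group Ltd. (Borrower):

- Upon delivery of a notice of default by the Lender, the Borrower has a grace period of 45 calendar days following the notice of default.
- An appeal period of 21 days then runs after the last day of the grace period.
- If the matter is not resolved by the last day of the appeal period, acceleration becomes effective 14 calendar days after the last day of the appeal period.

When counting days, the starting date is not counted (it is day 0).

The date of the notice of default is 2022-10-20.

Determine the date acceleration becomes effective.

The last day of the grace period: 2022-10-20 + 45 days = 2022-12-04.
The last day of the appeal period: 2022-12-04 + 21 days = 2022-12-25.
The date acceleration becomes effective: 14 calendar days after 2022-12-25 is 2023-01-08.

2023-01-08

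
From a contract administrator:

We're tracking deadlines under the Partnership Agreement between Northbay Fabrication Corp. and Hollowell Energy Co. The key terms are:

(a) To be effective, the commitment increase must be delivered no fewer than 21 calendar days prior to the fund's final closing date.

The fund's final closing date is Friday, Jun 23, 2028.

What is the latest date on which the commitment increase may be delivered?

Jun 2, 2028

Jun 23, 2028 minus 21 days is Jun 2, 2028.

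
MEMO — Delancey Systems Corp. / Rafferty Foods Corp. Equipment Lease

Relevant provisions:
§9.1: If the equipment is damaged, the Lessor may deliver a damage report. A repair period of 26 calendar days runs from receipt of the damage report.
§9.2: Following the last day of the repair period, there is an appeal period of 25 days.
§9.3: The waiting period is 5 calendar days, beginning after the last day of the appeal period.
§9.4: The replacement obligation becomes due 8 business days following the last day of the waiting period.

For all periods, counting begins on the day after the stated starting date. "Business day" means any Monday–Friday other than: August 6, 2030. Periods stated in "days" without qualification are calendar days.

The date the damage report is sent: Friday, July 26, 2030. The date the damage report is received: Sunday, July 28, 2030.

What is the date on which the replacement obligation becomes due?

October 2, 2030

Adding 26 calendar days to July 28, 2030 gives August 23, 2030, which is the last day of the repair period.
Adding 25 calendar days to August 23, 2030 gives September 17, 2030, which is the last day of the appeal period.
Adding 5 calendar days to September 17, 2030 gives September 22, 2030, which is the last day of the waiting period.
The date on which the replacement obligation becomes due: counting 8 business days from Sunday, September 22, 2030 (Sep 23, Sep 24, Sep 25, Sep 26, Sep 27, Sep 30, Oct 1, Oct 2, skipping weekends) reaches Wednesday, October 2, 2030.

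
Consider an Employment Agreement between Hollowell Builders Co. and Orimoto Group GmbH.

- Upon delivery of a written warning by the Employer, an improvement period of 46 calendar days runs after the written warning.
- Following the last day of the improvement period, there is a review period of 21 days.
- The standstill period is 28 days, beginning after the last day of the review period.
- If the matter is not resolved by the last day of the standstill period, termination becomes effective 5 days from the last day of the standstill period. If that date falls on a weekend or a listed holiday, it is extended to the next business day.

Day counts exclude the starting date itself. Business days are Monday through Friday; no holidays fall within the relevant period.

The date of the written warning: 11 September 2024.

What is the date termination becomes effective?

The last day of the improvement period: 46 calendar days after 11 September 2024 is 27 October 2024.
The last day of the review period: 27 October 2024 + 21 days = 17 November 2024.
Adding 28 calendar days to 17 November 2024 gives 15 December 2024, which is the last day of the standstill period.
The date termination becomes effective: 15 December 2024 + 5 days = 20 December 2024. 20 December 2024 is a Friday, so no roll-forward applies.

20 December 2024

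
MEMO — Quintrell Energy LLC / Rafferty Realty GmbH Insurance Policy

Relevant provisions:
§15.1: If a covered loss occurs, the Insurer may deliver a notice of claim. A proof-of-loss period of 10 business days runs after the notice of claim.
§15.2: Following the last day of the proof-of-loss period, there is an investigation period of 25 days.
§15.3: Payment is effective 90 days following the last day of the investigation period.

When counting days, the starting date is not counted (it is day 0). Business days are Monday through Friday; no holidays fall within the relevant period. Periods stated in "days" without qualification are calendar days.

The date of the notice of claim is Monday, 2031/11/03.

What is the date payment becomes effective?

The last day of the proof-of-loss period: 10 business days after Monday, 2031/11/03, skipping weekends — Nov 4, Nov 5, Nov 6, Nov 7, Nov 10, Nov 11, Nov 12, Nov 13, Nov 14, Nov 17 — lands on Monday, 2031/11/17.
The last day of the investigation period: 2031/11/17 + 25 days = 2031/12/12.
The date payment becomes effective: 90 calendar days after 2031/12/12 is 2032/03/11.

2032/03/11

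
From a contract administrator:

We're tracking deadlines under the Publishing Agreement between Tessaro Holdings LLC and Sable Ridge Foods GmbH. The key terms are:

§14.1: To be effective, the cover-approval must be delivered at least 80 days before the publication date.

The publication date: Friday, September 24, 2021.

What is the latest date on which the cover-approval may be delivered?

July 6, 2021

Counting back 80 calendar days from September 24, 2021 gives July 6, 2021.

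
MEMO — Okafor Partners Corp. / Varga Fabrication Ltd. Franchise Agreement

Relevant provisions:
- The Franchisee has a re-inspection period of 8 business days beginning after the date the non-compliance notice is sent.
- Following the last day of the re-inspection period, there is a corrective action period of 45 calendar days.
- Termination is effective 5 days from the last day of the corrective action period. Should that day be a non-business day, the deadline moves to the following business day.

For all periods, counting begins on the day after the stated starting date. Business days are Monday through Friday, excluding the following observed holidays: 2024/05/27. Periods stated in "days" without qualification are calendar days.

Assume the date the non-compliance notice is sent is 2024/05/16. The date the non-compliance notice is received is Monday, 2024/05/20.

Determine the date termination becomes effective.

2024/07/18

The last day of the re-inspection period: counting 8 business days from Thursday, 2024/05/16 (May 17, May 20, May 21, May 22, May 23, May 24, May 28, May 29, skipping weekends and the listed holiday on May 27) reaches Wednesday, 2024/05/29.
Adding 45 calendar days to 2024/05/29 gives 2024/07/13, which is the last day of the corrective action period.
The date termination becomes effective: 2024/07/13 + 5 days = 2024/07/18. 2024/07/18 is a Thursday and is not a listed holiday, so no roll-forward applies.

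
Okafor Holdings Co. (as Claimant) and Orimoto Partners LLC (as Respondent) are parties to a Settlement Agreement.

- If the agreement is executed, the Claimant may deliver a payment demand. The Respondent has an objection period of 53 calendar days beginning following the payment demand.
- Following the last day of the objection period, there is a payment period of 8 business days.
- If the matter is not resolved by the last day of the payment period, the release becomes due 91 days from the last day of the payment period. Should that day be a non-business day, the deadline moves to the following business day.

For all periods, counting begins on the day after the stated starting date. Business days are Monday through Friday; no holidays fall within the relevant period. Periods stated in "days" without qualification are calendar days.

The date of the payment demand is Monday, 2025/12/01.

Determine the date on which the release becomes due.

2026/05/06

The last day of the objection period: 2025/12/01 + 53 days = 2026/01/23.
The last day of the payment period: 8 business days after Friday, 2026/01/23, skipping weekends — Jan 26, Jan 27, Jan 28, Jan 29, Jan 30, Feb 2, Feb 3, Feb 4 — lands on Wednesday, 2026/02/04.
The date on which the release becomes due: 91 calendar days after 2026/02/04 is 2026/05/06. 2026/05/06 is a Wednesday, so no roll-forward applies.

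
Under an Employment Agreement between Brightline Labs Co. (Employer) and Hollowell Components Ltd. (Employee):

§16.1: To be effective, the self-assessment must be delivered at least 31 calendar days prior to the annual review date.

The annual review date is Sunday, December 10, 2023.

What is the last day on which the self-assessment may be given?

November 9, 2023

Counting back 31 calendar days from December 10, 2023 gives November 9, 2023.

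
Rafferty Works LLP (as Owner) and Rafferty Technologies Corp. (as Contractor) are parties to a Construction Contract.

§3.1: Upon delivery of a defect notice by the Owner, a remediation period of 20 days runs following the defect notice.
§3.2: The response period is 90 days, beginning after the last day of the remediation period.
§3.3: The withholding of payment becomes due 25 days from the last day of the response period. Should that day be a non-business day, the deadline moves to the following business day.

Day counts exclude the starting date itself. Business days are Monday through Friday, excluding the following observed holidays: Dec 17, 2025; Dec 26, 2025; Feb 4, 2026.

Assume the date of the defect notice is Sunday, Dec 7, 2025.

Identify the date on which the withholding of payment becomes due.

Adding 20 calendar days to Dec 7, 2025 gives Dec 27, 2025, which is the last day of the remediation period.
Adding 90 calendar days to Dec 27, 2025 gives Mar 27, 2026, which is the last day of the response period.
The date on which the withholding of payment becomes due: 25 calendar days after Mar 27, 2026 is Apr 21, 2026. Apr 21, 2026 is a Tuesday and is not a listed holiday, so no roll-forward applies.

Apr 21, 2026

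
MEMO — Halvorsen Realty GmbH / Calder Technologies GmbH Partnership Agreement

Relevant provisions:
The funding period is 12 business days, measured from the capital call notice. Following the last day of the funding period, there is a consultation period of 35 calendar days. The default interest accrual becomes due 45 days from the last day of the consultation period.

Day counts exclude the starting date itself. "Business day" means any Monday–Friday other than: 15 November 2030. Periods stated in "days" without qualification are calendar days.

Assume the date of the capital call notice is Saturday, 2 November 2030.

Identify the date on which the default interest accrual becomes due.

The last day of the funding period: 12 business days after Saturday, 2 November 2030, skipping weekends and the listed holiday on Nov 15 — Nov 4, Nov 5, Nov 6, Nov 7, …, Nov 18, Nov 19, Nov 20 — lands on Wednesday, 20 November 2030.
Adding 35 calendar days to 20 November 2030 gives 25 December 2030, which is the last day of the consultation period.
The date on which the default interest accrual becomes due: 25 December 2030 + 45 days = 8 February 2031.

8 February 2031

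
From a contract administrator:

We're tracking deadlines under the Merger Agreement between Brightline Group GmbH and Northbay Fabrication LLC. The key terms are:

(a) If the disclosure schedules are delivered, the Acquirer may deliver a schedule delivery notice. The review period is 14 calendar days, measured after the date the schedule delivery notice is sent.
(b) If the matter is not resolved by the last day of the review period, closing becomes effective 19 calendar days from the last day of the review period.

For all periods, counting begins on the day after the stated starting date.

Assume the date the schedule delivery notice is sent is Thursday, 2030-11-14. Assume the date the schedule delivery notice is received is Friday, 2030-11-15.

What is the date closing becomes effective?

2030-12-17

The last day of the review period: 2030-11-14 + 14 days = 2030-11-28.
The date closing becomes effective: 2030-11-28 + 19 days = 2030-12-17.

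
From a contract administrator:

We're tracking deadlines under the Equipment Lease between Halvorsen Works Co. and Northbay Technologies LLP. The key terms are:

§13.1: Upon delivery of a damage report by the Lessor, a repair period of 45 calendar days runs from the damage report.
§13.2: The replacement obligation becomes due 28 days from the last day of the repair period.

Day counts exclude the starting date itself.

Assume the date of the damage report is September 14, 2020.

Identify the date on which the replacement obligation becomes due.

The last day of the repair period: 45 calendar days after September 14, 2020 is October 29, 2020.
The date on which the replacement obligation becomes due: 28 calendar days after October 29, 2020 is November 26, 2020.

November 26, 2020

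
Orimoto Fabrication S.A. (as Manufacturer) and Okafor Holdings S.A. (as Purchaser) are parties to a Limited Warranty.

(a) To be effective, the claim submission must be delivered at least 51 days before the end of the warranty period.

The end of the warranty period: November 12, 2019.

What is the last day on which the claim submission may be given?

September 22, 2019

November 12, 2019 minus 51 days is September 22, 2019.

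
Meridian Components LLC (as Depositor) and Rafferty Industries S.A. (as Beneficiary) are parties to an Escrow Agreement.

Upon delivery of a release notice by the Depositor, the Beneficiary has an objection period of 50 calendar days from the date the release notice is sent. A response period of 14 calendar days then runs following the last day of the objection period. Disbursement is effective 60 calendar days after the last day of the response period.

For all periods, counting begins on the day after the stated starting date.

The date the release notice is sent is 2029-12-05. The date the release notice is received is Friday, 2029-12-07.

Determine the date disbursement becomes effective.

The last day of the objection period: 50 calendar days after 2029-12-05 is 2030-01-24.
Adding 14 calendar days to 2030-01-24 gives 2030-02-07, which is the last day of the response period.
Adding 60 calendar days to 2030-02-07 gives 2030-04-08, which is the date disbursement becomes effective.

2030-04-08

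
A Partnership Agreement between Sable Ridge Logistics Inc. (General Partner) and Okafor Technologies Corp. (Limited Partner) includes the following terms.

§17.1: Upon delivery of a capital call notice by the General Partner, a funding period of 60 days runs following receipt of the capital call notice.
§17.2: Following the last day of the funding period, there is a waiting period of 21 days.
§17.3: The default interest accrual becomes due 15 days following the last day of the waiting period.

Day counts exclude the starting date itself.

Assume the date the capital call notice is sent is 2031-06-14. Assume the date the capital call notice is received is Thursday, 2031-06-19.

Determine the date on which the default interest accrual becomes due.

2031-09-23

The last day of the funding period: 60 calendar days after 2031-06-19 is 2031-08-18.
The last day of the waiting period: 2031-08-18 + 21 days = 2031-09-08.
The date on which the default interest accrual becomes due: 15 calendar days after 2031-09-08 is 2031-09-23.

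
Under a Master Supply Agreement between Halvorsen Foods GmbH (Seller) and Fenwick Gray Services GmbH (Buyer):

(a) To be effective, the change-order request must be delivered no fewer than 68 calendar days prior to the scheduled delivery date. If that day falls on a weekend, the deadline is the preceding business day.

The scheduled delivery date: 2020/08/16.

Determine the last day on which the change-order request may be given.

2020/06/09

Counting back 68 calendar days from 2020/08/16 gives 2020/06/09. That is a Tuesday, so no adjustment is needed.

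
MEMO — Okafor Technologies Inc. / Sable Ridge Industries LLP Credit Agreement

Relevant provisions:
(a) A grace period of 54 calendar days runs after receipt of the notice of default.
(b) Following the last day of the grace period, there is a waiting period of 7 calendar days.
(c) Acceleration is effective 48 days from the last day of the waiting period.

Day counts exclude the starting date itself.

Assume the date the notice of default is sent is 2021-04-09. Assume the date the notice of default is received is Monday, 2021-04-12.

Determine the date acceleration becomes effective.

The last day of the grace period: 2021-04-12 + 54 days = 2021-06-05.
The last day of the waiting period: 7 calendar days after 2021-06-05 is 2021-06-12.
The date acceleration becomes effective: 2021-06-12 + 48 days = 2021-07-30.

2021-07-30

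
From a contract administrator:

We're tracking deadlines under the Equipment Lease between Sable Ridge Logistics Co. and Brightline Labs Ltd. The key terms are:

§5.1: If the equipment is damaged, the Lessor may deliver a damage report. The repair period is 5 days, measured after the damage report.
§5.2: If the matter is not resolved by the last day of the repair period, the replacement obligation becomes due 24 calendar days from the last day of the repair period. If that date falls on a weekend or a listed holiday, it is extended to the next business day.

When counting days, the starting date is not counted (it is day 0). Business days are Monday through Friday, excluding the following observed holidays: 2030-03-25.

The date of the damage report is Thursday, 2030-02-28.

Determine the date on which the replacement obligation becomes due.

2030-03-29

The last day of the repair period: 2030-02-28 + 5 days = 2030-03-05.
Adding 24 calendar days to 2030-03-05 gives 2030-03-29, which is the date on which the replacement obligation becomes due. 2030-03-29 is a Friday and is not a listed holiday, so no roll-forward applies.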